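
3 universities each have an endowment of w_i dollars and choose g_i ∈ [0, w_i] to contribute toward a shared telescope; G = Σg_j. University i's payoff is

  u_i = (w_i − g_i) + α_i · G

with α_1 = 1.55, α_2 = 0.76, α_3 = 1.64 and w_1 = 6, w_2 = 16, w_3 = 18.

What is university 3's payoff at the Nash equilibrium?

39.36

∂u_i/∂g_i = α_i − 1, so university i contributes w_i if α_i > 1, else 0.
α_i > 1 for i ∈ {1, 3}; NE contributions (6, 0, 18), G = 24.
u_3 = (18 − 18) + 1.64·24 = 39.36.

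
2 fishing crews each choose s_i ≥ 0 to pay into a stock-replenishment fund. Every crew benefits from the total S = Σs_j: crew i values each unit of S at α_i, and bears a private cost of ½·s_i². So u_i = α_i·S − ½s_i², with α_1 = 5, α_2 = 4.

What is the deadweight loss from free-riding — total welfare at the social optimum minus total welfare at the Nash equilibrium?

Crew i's FOC: ∂u_i/∂s_i = α_i − s_i = 0, so s_i* = α_i.
NE contributions = (5, 4); S = 9.
W^NE = (Σα)·S − ½Σα_i² = 9² − ½·41 = 60.5.
Planner sets s_i = Σα_j = 9 for every i, so S^SO = 2·9 = 18.
W^SO = (Σα)·S^SO − ½·2·(Σα)² = (2/2)·9² = 81.
Deadweight loss = W^SO − W^NE = 20.5.

20.5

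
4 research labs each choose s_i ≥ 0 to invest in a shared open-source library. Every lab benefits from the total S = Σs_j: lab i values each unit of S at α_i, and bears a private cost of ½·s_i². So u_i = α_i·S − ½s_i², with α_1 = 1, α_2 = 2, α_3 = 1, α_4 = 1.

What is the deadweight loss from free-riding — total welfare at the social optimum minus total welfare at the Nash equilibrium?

28.5

Lab i's FOC: ∂u_i/∂s_i = α_i − s_i = 0, so s_i* = α_i.
NE contributions = (1, 2, 1, 1); S = 5.
W^NE = (Σα)·S − ½Σα_i² = 5² − ½·7 = 21.5.
Planner sets s_i = Σα_j = 5 for every i, so S^SO = 4·5 = 20.
W^SO = (Σα)·S^SO − ½·4·(Σα)² = (4/2)·5² = 50.
Deadweight loss = W^SO − W^NE = 28.5.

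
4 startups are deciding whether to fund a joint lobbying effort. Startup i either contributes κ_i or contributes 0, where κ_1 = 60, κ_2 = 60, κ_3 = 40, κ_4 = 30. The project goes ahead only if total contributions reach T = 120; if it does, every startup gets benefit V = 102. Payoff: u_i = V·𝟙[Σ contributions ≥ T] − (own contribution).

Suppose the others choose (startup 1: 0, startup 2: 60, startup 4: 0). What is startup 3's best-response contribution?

0

Others' total = 60. Even contributing 40 gives 100 < 120: no benefit either way.
Best response: 0.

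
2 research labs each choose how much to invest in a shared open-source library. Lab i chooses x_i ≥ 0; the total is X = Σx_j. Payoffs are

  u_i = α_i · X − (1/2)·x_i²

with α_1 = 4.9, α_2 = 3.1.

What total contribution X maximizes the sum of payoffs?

16

Planner FOC: ∂(Σu_j)/∂x_i = (Σα_j) − x_i = 0, so x_i^SO = Σα_j = 8 for every i; X^SO = 16.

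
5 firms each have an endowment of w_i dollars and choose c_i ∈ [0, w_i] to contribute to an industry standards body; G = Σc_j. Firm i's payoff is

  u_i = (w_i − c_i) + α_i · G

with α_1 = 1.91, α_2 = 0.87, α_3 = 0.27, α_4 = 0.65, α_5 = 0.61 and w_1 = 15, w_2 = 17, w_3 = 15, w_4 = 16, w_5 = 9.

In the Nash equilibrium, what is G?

∂u_i/∂c_i = α_i − 1, so firm i contributes w_i if α_i > 1, else 0.
α_i > 1 for i ∈ {1}; NE contributions (15, 0, 0, 0, 0), G = 15.

15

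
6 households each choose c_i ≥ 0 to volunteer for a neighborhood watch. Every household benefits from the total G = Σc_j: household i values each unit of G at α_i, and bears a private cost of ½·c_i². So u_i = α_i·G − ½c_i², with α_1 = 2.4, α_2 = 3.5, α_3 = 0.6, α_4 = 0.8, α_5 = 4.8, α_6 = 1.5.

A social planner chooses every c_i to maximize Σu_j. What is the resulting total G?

Planner FOC: ∂(Σu_j)/∂c_i = (Σα_j) − c_i = 0, so c_i^SO = Σα_j = 13.6 for every i; G^SO = 81.6.

81.6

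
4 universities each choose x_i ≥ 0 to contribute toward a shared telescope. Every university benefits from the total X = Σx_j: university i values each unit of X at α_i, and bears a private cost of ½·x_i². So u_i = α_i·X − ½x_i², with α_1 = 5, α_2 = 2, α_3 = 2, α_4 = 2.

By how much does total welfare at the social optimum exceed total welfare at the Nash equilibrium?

University i's FOC: ∂u_i/∂x_i = α_i − x_i = 0, so x_i* = α_i.
NE contributions = (5, 2, 2, 2); X = 11.
W^NE = (Σα)·X − ½Σα_i² = 11² − ½·37 = 102.5.
Planner sets x_i = Σα_j = 11 for every i, so X^SO = 4·11 = 44.
W^SO = (Σα)·X^SO − ½·4·(Σα)² = (4/2)·11² = 242.
Deadweight loss = W^SO − W^NE = 139.5.

139.5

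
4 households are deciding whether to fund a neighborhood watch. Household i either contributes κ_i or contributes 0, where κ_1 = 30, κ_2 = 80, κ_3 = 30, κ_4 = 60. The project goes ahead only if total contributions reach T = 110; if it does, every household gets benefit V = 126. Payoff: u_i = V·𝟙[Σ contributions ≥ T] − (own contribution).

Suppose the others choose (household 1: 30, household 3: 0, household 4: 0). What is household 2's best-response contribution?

Others' total = 30. Contributing 80 brings total to 110 ≥ 110: gain V − κ_2 = 46.
Best response: 80.

80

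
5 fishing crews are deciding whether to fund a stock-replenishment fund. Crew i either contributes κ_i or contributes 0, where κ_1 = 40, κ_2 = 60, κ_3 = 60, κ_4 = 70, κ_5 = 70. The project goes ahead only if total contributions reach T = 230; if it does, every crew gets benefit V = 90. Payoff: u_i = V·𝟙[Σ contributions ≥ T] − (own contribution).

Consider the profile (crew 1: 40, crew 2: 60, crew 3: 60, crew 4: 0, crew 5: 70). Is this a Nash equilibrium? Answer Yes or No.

Total = 230 ≥ 230: provided.
Crew 1 (pledges 40, payoff 50): dropping to 0 → total 190, payoff 0. No gain.
Crew 2 (pledges 60, payoff 30): dropping to 0 → total 170, payoff 0. No gain.
Crew 3 (pledges 60, payoff 30): dropping to 0 → total 170, payoff 0. No gain.
Crew 4 (pledges 0, payoff 90): pledging 70 → total 300, payoff 20. No gain.
Crew 5 (pledges 70, payoff 20): dropping to 0 → total 160, payoff 0. No gain.

Yes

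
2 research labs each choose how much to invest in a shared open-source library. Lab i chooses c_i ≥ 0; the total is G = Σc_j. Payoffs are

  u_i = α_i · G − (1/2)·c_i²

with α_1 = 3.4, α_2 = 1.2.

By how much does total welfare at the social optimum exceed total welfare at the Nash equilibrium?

Lab i's FOC: ∂u_i/∂c_i = α_i − c_i = 0, so c_i* = α_i.
NE contributions = (3.4, 1.2); G = 4.6.
W^NE = (Σα)·G − ½Σα_i² = 4.6² − ½·13 = 14.66.
Planner sets c_i = Σα_j = 4.6 for every i, so G^SO = 2·4.6 = 9.2.
W^SO = (Σα)·G^SO − ½·2·(Σα)² = (2/2)·4.6² = 21.16.
Deadweight loss = W^SO − W^NE = 6.5.

6.5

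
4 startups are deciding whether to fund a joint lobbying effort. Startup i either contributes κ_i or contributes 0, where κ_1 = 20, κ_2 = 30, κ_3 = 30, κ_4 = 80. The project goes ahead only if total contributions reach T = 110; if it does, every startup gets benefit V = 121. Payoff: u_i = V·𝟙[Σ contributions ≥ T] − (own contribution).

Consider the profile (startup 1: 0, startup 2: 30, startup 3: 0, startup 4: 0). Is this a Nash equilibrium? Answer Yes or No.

No

Total = 30 < 110: not provided.
Startup 1 (pledges 0, payoff 0): pledging 20 → total 50, payoff -20. No gain.
Startup 2 (pledges 30, payoff -30): dropping to 0 → total 0, payoff 0. Profitable deviation.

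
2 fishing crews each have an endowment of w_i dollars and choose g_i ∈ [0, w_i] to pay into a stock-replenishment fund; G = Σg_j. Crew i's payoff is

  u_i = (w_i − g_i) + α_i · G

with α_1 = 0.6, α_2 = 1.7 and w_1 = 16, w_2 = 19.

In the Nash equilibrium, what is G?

19

∂u_i/∂g_i = α_i − 1, so crew i contributes w_i if α_i > 1, else 0.
α_i > 1 for i ∈ {2}; NE contributions (0, 19), G = 19.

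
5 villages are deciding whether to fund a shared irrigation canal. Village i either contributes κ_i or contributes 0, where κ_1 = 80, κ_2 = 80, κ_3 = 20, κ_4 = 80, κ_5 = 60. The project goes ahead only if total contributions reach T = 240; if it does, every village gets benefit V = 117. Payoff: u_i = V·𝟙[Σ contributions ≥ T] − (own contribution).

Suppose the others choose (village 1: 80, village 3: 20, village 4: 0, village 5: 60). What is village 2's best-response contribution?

80

Others' total = 160. Contributing 80 brings total to 240 ≥ 240: gain V − κ_2 = 37.
Best response: 80.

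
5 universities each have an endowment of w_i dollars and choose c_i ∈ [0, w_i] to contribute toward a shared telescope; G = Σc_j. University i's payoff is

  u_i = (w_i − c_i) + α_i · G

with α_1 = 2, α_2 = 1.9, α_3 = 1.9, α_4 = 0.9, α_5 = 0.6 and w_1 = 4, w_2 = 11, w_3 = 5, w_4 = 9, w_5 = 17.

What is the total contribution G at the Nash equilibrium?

∂u_i/∂c_i = α_i − 1, so university i contributes w_i if α_i > 1, else 0.
α_i > 1 for i ∈ {1, 2, 3}; NE contributions (4, 11, 5, 0, 0), G = 20.

20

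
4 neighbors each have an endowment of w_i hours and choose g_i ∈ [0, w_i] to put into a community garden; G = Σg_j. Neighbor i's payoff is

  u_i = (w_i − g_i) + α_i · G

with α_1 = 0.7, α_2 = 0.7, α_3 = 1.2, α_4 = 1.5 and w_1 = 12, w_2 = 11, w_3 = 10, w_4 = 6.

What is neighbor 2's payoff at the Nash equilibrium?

∂u_i/∂g_i = α_i − 1, so neighbor i contributes w_i if α_i > 1, else 0.
α_i > 1 for i ∈ {3, 4}; NE contributions (0, 0, 10, 6), G = 16.
u_2 = (11 − 0) + 0.7·16 = 22.2.

22.2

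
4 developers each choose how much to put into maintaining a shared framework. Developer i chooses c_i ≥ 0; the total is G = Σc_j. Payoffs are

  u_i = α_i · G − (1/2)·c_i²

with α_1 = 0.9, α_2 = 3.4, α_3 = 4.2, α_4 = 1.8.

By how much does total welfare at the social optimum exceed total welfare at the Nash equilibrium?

122.715

Developer i's FOC: ∂u_i/∂c_i = α_i − c_i = 0, so c_i* = α_i.
NE contributions = (0.9, 3.4, 4.2, 1.8); G = 10.3.
W^NE = (Σα)·G − ½Σα_i² = 10.3² − ½·33.25 = 89.465.
Planner sets c_i = Σα_j = 10.3 for every i, so G^SO = 4·10.3 = 41.2.
W^SO = (Σα)·G^SO − ½·4·(Σα)² = (4/2)·10.3² = 212.18.
Deadweight loss = W^SO − W^NE = 122.715.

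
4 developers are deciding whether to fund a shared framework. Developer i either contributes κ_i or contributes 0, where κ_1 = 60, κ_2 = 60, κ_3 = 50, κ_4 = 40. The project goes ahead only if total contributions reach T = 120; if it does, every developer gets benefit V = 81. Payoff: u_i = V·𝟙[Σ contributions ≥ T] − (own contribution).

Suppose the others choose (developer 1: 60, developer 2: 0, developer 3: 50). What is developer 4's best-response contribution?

Others' total = 110. Contributing 40 brings total to 150 ≥ 120: gain V − κ_4 = 41.
Best response: 40.

40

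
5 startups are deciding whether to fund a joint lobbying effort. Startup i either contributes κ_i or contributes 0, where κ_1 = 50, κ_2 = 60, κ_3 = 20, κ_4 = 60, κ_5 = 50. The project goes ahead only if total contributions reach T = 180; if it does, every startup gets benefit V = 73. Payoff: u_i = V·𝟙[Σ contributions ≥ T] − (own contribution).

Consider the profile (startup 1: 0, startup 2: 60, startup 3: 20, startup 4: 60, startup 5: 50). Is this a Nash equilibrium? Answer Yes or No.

Total = 190 ≥ 180: provided.
Startup 1 (pledges 0, payoff 73): pledging 50 → total 240, payoff 23. No gain.
Startup 2 (pledges 60, payoff 13): dropping to 0 → total 130, payoff 0. No gain.
Startup 3 (pledges 20, payoff 53): dropping to 0 → total 170, payoff 0. No gain.
Startup 4 (pledges 60, payoff 13): dropping to 0 → total 130, payoff 0. No gain.
Startup 5 (pledges 50, payoff 23): dropping to 0 → total 140, payoff 0. No gain.

Yes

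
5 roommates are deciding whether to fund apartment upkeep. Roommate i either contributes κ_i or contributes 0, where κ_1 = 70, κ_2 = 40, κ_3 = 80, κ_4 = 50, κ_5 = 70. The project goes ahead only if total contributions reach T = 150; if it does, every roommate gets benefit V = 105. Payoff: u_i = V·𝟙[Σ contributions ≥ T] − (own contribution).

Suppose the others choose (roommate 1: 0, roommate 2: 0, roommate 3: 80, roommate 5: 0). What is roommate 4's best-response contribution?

Others' total = 80. Even contributing 50 gives 130 < 150: no benefit either way.
Best response: 0.

0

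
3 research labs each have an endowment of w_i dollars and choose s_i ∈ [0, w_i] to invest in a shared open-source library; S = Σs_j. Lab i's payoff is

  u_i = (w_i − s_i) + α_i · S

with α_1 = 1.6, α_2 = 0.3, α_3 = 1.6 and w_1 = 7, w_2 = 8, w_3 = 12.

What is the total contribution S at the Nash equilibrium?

∂u_i/∂s_i = α_i − 1, so lab i contributes w_i if α_i > 1, else 0.
α_i > 1 for i ∈ {1, 3}; NE contributions (7, 0, 12), S = 19.

19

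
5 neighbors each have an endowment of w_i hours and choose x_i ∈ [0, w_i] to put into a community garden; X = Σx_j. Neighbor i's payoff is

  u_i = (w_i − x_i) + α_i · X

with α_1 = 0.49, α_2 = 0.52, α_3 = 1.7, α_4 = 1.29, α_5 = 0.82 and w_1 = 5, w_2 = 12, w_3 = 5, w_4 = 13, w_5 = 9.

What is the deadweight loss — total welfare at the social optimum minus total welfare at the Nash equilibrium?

99.32

∂u_i/∂x_i = α_i − 1, so neighbor i contributes w_i if α_i > 1, else 0.
α_i > 1 for i ∈ {3, 4}; NE contributions (0, 0, 5, 13, 0), X = 18.
W^NE = Σw_i − X^NE + (Σα_i)·X^NE = 44 + 3.82·18 = 112.76.
Planner: ∂(Σu_j)/∂x_i = Σα_j − 1 = 3.82 > 0, so everyone contributes w_i; X^SO = 44, W^SO = 44 + 3.82·44 = 212.08.
Deadweight loss = 99.32.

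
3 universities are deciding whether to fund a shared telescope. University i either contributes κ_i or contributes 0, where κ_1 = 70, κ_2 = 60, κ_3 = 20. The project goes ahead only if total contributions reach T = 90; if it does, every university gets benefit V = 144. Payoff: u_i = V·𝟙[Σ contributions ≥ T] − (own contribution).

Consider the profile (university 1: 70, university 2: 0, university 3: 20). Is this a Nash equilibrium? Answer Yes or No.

Yes

Total = 90 ≥ 90: provided.
University 1 (pledges 70, payoff 74): dropping to 0 → total 20, payoff 0. No gain.
University 2 (pledges 0, payoff 144): pledging 60 → total 150, payoff 84. No gain.
University 3 (pledges 20, payoff 124): dropping to 0 → total 70, payoff 0. No gain.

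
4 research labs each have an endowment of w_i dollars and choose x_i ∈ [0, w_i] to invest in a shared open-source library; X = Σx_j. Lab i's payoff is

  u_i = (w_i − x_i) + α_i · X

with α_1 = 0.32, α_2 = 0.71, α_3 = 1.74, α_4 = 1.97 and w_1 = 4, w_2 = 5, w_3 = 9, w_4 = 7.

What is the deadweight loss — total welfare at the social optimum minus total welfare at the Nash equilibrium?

33.66

∂u_i/∂x_i = α_i − 1, so lab i contributes w_i if α_i > 1, else 0.
α_i > 1 for i ∈ {3, 4}; NE contributions (0, 0, 9, 7), X = 16.
W^NE = Σw_i − X^NE + (Σα_i)·X^NE = 25 + 3.74·16 = 84.84.
Planner: ∂(Σu_j)/∂x_i = Σα_j − 1 = 3.74 > 0, so everyone contributes w_i; X^SO = 25, W^SO = 25 + 3.74·25 = 118.5.
Deadweight loss = 33.66.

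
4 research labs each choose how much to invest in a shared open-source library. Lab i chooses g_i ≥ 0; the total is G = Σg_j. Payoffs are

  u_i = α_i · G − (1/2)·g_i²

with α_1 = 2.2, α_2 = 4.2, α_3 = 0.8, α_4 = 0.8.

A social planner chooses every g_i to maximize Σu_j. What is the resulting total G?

Planner FOC: ∂(Σu_j)/∂g_i = (Σα_j) − g_i = 0, so g_i^SO = Σα_j = 8 for every i; G^SO = 32.

32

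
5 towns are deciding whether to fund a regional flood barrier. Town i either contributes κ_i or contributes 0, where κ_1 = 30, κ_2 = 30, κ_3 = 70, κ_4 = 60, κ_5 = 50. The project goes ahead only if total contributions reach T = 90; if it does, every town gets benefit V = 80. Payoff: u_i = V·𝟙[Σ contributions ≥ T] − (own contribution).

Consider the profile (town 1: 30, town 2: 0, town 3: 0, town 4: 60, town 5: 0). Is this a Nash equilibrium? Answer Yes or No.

Total = 90 ≥ 90: provided.
Town 1 (pledges 30, payoff 50): dropping to 0 → total 60, payoff 0. No gain.
Town 2 (pledges 0, payoff 80): pledging 30 → total 120, payoff 50. No gain.
Town 3 (pledges 0, payoff 80): pledging 70 → total 160, payoff 10. No gain.
Town 4 (pledges 60, payoff 20): dropping to 0 → total 30, payoff 0. No gain.
Town 5 (pledges 0, payoff 80): pledging 50 → total 140, payoff 30. No gain.

Yes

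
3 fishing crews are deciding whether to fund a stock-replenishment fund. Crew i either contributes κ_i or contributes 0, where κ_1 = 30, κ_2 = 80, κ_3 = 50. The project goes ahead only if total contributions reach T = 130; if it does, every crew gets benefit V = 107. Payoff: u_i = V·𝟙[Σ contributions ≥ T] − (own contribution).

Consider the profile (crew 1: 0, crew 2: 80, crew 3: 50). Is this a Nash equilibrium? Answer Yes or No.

Total = 130 ≥ 130: provided.
Crew 1 (pledges 0, payoff 107): pledging 30 → total 160, payoff 77. No gain.
Crew 2 (pledges 80, payoff 27): dropping to 0 → total 50, payoff 0. No gain.
Crew 3 (pledges 50, payoff 57): dropping to 0 → total 80, payoff 0. No gain.

Yes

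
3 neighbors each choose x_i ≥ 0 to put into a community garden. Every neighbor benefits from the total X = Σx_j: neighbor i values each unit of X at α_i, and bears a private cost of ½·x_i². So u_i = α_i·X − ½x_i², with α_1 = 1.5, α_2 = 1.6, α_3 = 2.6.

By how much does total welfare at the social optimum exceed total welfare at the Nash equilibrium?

Neighbor i's FOC: ∂u_i/∂x_i = α_i − x_i = 0, so x_i* = α_i.
NE contributions = (1.5, 1.6, 2.6); X = 5.7.
W^NE = (Σα)·X − ½Σα_i² = 5.7² − ½·11.57 = 26.705.
Planner sets x_i = Σα_j = 5.7 for every i, so X^SO = 3·5.7 = 17.1.
W^SO = (Σα)·X^SO − ½·3·(Σα)² = (3/2)·5.7² = 48.735.
Deadweight loss = W^SO − W^NE = 22.03.

22.03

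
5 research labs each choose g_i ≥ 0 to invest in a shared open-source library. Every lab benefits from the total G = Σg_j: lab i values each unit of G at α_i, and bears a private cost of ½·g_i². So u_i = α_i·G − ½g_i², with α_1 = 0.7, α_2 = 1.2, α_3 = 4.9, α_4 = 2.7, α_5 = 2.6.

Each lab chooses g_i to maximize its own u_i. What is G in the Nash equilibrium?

12.1

Lab i's FOC: ∂u_i/∂g_i = α_i − g_i = 0, so g_i* = α_i.
NE contributions = (0.7, 1.2, 4.9, 2.7, 2.6); G = 12.1.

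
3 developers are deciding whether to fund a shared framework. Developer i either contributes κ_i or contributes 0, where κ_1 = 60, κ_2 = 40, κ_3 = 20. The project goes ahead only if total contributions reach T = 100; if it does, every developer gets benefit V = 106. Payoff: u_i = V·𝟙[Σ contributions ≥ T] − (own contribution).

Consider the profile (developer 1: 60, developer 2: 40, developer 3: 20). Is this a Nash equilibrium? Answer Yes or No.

Total = 120 ≥ 100: provided.
Developer 1 (pledges 60, payoff 46): dropping to 0 → total 60, payoff 0. No gain.
Developer 2 (pledges 40, payoff 66): dropping to 0 → total 80, payoff 0. No gain.
Developer 3 (pledges 20, payoff 86): dropping to 0 → total 100, payoff 106. Profitable deviation.

No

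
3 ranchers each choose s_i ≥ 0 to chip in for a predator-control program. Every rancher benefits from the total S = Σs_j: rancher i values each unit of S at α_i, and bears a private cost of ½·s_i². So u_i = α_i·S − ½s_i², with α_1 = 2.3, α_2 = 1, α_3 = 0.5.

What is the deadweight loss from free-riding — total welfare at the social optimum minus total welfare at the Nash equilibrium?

Rancher i's FOC: ∂u_i/∂s_i = α_i − s_i = 0, so s_i* = α_i.
NE contributions = (2.3, 1, 0.5); S = 3.8.
W^NE = (Σα)·S − ½Σα_i² = 3.8² − ½·6.54 = 11.17.
Planner sets s_i = Σα_j = 3.8 for every i, so S^SO = 3·3.8 = 11.4.
W^SO = (Σα)·S^SO − ½·3·(Σα)² = (3/2)·3.8² = 21.66.
Deadweight loss = W^SO − W^NE = 10.49.

10.49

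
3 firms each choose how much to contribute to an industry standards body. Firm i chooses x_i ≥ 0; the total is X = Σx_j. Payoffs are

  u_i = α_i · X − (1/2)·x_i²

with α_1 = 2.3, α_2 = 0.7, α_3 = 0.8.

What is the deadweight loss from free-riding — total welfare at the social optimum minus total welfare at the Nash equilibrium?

10.43

Firm i's FOC: ∂u_i/∂x_i = α_i − x_i = 0, so x_i* = α_i.
NE contributions = (2.3, 0.7, 0.8); X = 3.8.
W^NE = (Σα)·X − ½Σα_i² = 3.8² − ½·6.42 = 11.23.
Planner sets x_i = Σα_j = 3.8 for every i, so X^SO = 3·3.8 = 11.4.
W^SO = (Σα)·X^SO − ½·3·(Σα)² = (3/2)·3.8² = 21.66.
Deadweight loss = W^SO − W^NE = 10.43.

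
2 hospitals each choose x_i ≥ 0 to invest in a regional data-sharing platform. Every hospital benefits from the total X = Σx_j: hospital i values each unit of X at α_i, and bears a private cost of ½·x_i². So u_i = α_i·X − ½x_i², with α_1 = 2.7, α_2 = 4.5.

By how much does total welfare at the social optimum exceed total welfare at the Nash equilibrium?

13.77

Hospital i's FOC: ∂u_i/∂x_i = α_i − x_i = 0, so x_i* = α_i.
NE contributions = (2.7, 4.5); X = 7.2.
W^NE = (Σα)·X − ½Σα_i² = 7.2² − ½·27.54 = 38.07.
Planner sets x_i = Σα_j = 7.2 for every i, so X^SO = 2·7.2 = 14.4.
W^SO = (Σα)·X^SO − ½·2·(Σα)² = (2/2)·7.2² = 51.84.
Deadweight loss = W^SO − W^NE = 13.77.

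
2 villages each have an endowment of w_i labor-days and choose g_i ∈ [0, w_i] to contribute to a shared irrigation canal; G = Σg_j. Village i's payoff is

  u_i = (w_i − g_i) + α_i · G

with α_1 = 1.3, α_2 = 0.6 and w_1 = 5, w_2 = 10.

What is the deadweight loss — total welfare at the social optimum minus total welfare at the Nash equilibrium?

∂u_i/∂g_i = α_i − 1, so village i contributes w_i if α_i > 1, else 0.
α_i > 1 for i ∈ {1}; NE contributions (5, 0), G = 5.
W^NE = Σw_i − G^NE + (Σα_i)·G^NE = 15 + 0.9·5 = 19.5.
Planner: ∂(Σu_j)/∂g_i = Σα_j − 1 = 0.9 > 0, so everyone contributes w_i; G^SO = 15, W^SO = 15 + 0.9·15 = 28.5.
Deadweight loss = 9.

9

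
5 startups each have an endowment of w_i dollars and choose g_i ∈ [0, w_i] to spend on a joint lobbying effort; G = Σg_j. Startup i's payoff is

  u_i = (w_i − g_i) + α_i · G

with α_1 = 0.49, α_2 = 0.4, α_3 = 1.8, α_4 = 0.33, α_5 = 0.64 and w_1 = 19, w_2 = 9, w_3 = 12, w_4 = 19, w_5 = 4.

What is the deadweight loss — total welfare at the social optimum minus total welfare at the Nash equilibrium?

135.66

∂u_i/∂g_i = α_i − 1, so startup i contributes w_i if α_i > 1, else 0.
α_i > 1 for i ∈ {3}; NE contributions (0, 0, 12, 0, 0), G = 12.
W^NE = Σw_i − G^NE + (Σα_i)·G^NE = 63 + 2.66·12 = 94.92.
Planner: ∂(Σu_j)/∂g_i = Σα_j − 1 = 2.66 > 0, so everyone contributes w_i; G^SO = 63, W^SO = 63 + 2.66·63 = 230.58.
Deadweight loss = 135.66.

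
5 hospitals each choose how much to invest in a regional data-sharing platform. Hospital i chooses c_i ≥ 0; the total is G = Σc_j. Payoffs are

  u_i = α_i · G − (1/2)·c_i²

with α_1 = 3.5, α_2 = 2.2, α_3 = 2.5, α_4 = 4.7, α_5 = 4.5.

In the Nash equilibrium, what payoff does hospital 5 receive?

68.175

Hospital i's FOC: ∂u_i/∂c_i = α_i − c_i = 0, so c_i* = α_i.
NE contributions = (3.5, 2.2, 2.5, 4.7, 4.5); G = 17.4.
u_5 = α_5·G − ½·(c_5)² = 4.5·17.4 − ½·4.5² = 68.175.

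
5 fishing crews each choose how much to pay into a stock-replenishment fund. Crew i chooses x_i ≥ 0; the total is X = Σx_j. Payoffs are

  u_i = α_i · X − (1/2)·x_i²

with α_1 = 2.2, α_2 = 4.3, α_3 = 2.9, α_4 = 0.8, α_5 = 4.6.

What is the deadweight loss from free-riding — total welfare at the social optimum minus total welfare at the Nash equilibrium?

355.33

Crew i's FOC: ∂u_i/∂x_i = α_i − x_i = 0, so x_i* = α_i.
NE contributions = (2.2, 4.3, 2.9, 0.8, 4.6); X = 14.8.
W^NE = (Σα)·X − ½Σα_i² = 14.8² − ½·53.54 = 192.27.
Planner sets x_i = Σα_j = 14.8 for every i, so X^SO = 5·14.8 = 74.
W^SO = (Σα)·X^SO − ½·5·(Σα)² = (5/2)·14.8² = 547.6.
Deadweight loss = W^SO − W^NE = 355.33.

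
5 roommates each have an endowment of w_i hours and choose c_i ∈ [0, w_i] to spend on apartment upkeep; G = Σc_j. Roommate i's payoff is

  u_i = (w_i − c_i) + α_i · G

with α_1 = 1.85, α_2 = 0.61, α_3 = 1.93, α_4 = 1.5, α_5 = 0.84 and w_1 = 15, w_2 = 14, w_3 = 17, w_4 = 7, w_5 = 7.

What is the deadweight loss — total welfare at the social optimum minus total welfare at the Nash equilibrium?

120.33

∂u_i/∂c_i = α_i − 1, so roommate i contributes w_i if α_i > 1, else 0.
α_i > 1 for i ∈ {1, 3, 4}; NE contributions (15, 0, 17, 7, 0), G = 39.
W^NE = Σw_i − G^NE + (Σα_i)·G^NE = 60 + 5.73·39 = 283.47.
Planner: ∂(Σu_j)/∂c_i = Σα_j − 1 = 5.73 > 0, so everyone contributes w_i; G^SO = 60, W^SO = 60 + 5.73·60 = 403.8.
Deadweight loss = 120.33.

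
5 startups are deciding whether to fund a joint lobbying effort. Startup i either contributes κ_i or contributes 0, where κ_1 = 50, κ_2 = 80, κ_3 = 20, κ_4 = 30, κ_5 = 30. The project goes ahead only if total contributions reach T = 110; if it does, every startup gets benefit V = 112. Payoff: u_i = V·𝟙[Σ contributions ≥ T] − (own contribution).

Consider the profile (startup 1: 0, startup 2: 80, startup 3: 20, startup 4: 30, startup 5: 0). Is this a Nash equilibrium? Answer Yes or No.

Total = 130 ≥ 110: provided.
Startup 1 (pledges 0, payoff 112): pledging 50 → total 180, payoff 62. No gain.
Startup 2 (pledges 80, payoff 32): dropping to 0 → total 50, payoff 0. No gain.
Startup 3 (pledges 20, payoff 92): dropping to 0 → total 110, payoff 112. Profitable deviation.

No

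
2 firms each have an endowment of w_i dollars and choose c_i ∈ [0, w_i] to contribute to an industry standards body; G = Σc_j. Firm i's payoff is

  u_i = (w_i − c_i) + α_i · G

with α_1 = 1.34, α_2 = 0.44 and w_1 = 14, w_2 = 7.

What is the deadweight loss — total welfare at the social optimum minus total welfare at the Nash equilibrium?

∂u_i/∂c_i = α_i − 1, so firm i contributes w_i if α_i > 1, else 0.
α_i > 1 for i ∈ {1}; NE contributions (14, 0), G = 14.
W^NE = Σw_i − G^NE + (Σα_i)·G^NE = 21 + 0.78·14 = 31.92.
Planner: ∂(Σu_j)/∂c_i = Σα_j − 1 = 0.78 > 0, so everyone contributes w_i; G^SO = 21, W^SO = 21 + 0.78·21 = 37.38.
Deadweight loss = 5.46.

5.46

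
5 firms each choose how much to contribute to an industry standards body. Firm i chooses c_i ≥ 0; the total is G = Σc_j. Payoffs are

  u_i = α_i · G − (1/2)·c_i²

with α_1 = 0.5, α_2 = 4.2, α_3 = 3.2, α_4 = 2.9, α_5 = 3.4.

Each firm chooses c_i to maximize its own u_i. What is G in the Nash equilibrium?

14.2

Firm i's FOC: ∂u_i/∂c_i = α_i − c_i = 0, so c_i* = α_i.
NE contributions = (0.5, 4.2, 3.2, 2.9, 3.4); G = 14.2.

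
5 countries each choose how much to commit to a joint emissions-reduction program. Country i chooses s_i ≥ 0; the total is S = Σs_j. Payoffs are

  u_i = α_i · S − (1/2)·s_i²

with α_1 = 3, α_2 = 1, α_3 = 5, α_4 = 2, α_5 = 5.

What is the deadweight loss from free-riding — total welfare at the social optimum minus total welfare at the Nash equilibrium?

416

Country i's FOC: ∂u_i/∂s_i = α_i − s_i = 0, so s_i* = α_i.
NE contributions = (3, 1, 5, 2, 5); S = 16.
W^NE = (Σα)·S − ½Σα_i² = 16² − ½·64 = 224.
Planner sets s_i = Σα_j = 16 for every i, so S^SO = 5·16 = 80.
W^SO = (Σα)·S^SO − ½·5·(Σα)² = (5/2)·16² = 640.
Deadweight loss = W^SO − W^NE = 416.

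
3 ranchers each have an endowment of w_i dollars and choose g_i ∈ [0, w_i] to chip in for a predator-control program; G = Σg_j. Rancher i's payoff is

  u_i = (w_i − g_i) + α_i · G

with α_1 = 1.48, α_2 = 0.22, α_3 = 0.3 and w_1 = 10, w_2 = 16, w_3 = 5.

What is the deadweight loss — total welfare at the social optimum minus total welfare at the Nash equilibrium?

21

∂u_i/∂g_i = α_i − 1, so rancher i contributes w_i if α_i > 1, else 0.
α_i > 1 for i ∈ {1}; NE contributions (10, 0, 0), G = 10.
W^NE = Σw_i − G^NE + (Σα_i)·G^NE = 31 + 1·10 = 41.
Planner: ∂(Σu_j)/∂g_i = Σα_j − 1 = 1 > 0, so everyone contributes w_i; G^SO = 31, W^SO = 31 + 1·31 = 62.
Deadweight loss = 21.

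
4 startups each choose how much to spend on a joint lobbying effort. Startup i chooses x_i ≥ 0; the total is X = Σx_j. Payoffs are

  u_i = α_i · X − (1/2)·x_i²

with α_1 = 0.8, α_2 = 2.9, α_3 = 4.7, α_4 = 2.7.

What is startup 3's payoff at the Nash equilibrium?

Startup i's FOC: ∂u_i/∂x_i = α_i − x_i = 0, so x_i* = α_i.
NE contributions = (0.8, 2.9, 4.7, 2.7); X = 11.1.
u_3 = α_3·X − ½·(x_3)² = 4.7·11.1 − ½·4.7² = 41.125.

41.125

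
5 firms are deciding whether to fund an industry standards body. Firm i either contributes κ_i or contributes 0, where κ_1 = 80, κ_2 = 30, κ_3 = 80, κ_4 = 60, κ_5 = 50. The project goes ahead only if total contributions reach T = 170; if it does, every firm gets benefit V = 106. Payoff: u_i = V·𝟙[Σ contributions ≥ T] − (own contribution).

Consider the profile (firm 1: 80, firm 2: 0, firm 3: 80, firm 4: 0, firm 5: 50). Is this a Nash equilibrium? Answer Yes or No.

Yes

Total = 210 ≥ 170: provided.
Firm 1 (pledges 80, payoff 26): dropping to 0 → total 130, payoff 0. No gain.
Firm 2 (pledges 0, payoff 106): pledging 30 → total 240, payoff 76. No gain.
Firm 3 (pledges 80, payoff 26): dropping to 0 → total 130, payoff 0. No gain.
Firm 4 (pledges 0, payoff 106): pledging 60 → total 270, payoff 46. No gain.
Firm 5 (pledges 50, payoff 56): dropping to 0 → total 160, payoff 0. No gain.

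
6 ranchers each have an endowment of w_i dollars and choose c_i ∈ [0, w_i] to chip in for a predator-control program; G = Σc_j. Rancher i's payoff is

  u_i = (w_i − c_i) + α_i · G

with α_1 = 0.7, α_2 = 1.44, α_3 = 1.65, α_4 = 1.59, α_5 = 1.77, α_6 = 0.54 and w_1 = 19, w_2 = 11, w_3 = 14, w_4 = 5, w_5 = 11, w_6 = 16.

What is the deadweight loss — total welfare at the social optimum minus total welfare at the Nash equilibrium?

∂u_i/∂c_i = α_i − 1, so rancher i contributes w_i if α_i > 1, else 0.
α_i > 1 for i ∈ {2, 3, 4, 5}; NE contributions (0, 11, 14, 5, 11, 0), G = 41.
W^NE = Σw_i − G^NE + (Σα_i)·G^NE = 76 + 6.69·41 = 350.29.
Planner: ∂(Σu_j)/∂c_i = Σα_j − 1 = 6.69 > 0, so everyone contributes w_i; G^SO = 76, W^SO = 76 + 6.69·76 = 584.44.
Deadweight loss = 234.15.

234.15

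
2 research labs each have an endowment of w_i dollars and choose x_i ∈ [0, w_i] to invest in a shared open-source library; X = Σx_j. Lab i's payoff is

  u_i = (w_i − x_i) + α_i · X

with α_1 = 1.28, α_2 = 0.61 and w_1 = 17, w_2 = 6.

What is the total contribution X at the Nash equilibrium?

17

∂u_i/∂x_i = α_i − 1, so lab i contributes w_i if α_i > 1, else 0.
α_i > 1 for i ∈ {1}; NE contributions (17, 0), X = 17.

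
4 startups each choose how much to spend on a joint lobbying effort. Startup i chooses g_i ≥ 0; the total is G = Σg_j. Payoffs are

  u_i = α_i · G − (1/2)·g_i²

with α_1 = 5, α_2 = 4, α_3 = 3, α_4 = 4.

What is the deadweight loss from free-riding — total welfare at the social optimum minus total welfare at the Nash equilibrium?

289

Startup i's FOC: ∂u_i/∂g_i = α_i − g_i = 0, so g_i* = α_i.
NE contributions = (5, 4, 3, 4); G = 16.
W^NE = (Σα)·G − ½Σα_i² = 16² − ½·66 = 223.
Planner sets g_i = Σα_j = 16 for every i, so G^SO = 4·16 = 64.
W^SO = (Σα)·G^SO − ½·4·(Σα)² = (4/2)·16² = 512.
Deadweight loss = W^SO − W^NE = 289.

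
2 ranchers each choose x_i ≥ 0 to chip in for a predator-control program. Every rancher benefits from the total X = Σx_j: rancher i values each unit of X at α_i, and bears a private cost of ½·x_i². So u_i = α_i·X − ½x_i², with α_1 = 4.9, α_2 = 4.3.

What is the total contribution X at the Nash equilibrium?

9.2

Rancher i's FOC: ∂u_i/∂x_i = α_i − x_i = 0, so x_i* = α_i.
NE contributions = (4.9, 4.3); X = 9.2.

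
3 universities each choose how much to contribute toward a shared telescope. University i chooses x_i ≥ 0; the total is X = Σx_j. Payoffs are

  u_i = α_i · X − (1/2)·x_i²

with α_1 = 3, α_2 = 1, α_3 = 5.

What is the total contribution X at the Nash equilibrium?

University i's FOC: ∂u_i/∂x_i = α_i − x_i = 0, so x_i* = α_i.
NE contributions = (3, 1, 5); X = 9.

9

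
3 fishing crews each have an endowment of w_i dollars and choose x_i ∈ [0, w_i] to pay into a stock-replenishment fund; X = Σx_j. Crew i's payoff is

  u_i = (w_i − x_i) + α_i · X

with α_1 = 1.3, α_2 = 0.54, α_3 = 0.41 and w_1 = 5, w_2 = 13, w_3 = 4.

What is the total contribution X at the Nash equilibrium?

5

∂u_i/∂x_i = α_i − 1, so crew i contributes w_i if α_i > 1, else 0.
α_i > 1 for i ∈ {1}; NE contributions (5, 0, 0), X = 5.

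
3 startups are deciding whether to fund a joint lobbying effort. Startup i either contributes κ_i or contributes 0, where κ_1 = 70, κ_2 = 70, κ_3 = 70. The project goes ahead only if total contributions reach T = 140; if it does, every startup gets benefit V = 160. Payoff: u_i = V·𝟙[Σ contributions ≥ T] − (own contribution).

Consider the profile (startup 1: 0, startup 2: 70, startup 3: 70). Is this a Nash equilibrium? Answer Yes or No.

Yes

Total = 140 ≥ 140: provided.
Startup 1 (pledges 0, payoff 160): pledging 70 → total 210, payoff 90. No gain.
Startup 2 (pledges 70, payoff 90): dropping to 0 → total 70, payoff 0. No gain.
Startup 3 (pledges 70, payoff 90): dropping to 0 → total 70, payoff 0. No gain.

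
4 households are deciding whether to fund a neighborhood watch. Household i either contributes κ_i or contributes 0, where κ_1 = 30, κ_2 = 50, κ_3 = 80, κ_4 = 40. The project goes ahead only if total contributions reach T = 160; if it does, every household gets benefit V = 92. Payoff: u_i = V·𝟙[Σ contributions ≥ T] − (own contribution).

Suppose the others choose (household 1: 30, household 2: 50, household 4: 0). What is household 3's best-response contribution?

Others' total = 80. Contributing 80 brings total to 160 ≥ 160: gain V − κ_3 = 12.
Best response: 80.

80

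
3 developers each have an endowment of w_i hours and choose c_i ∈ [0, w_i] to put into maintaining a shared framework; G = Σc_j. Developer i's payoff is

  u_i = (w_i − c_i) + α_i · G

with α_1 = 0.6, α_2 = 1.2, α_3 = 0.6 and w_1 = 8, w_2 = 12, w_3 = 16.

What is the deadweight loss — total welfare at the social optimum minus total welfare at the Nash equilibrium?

∂u_i/∂c_i = α_i − 1, so developer i contributes w_i if α_i > 1, else 0.
α_i > 1 for i ∈ {2}; NE contributions (0, 12, 0), G = 12.
W^NE = Σw_i − G^NE + (Σα_i)·G^NE = 36 + 1.4·12 = 52.8.
Planner: ∂(Σu_j)/∂c_i = Σα_j − 1 = 1.4 > 0, so everyone contributes w_i; G^SO = 36, W^SO = 36 + 1.4·36 = 86.4.
Deadweight loss = 33.6.

33.6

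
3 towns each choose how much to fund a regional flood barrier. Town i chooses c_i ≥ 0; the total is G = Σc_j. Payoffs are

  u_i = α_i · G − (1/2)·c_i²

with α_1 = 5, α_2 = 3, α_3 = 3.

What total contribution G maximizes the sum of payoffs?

Planner FOC: ∂(Σu_j)/∂c_i = (Σα_j) − c_i = 0, so c_i^SO = Σα_j = 11 for every i; G^SO = 33.

33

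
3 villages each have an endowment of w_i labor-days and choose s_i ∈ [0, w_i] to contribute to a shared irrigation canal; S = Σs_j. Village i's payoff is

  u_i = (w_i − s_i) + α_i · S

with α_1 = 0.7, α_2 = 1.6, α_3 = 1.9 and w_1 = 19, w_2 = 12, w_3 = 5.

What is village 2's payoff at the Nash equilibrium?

27.2

∂u_i/∂s_i = α_i − 1, so village i contributes w_i if α_i > 1, else 0.
α_i > 1 for i ∈ {2, 3}; NE contributions (0, 12, 5), S = 17.
u_2 = (12 − 12) + 1.6·17 = 27.2.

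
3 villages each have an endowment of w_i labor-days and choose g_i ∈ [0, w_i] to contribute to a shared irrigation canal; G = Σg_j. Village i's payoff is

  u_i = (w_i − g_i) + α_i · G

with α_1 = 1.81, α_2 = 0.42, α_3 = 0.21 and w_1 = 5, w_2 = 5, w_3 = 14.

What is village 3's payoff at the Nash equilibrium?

∂u_i/∂g_i = α_i − 1, so village i contributes w_i if α_i > 1, else 0.
α_i > 1 for i ∈ {1}; NE contributions (5, 0, 0), G = 5.
u_3 = (14 − 0) + 0.21·5 = 15.05.

15.05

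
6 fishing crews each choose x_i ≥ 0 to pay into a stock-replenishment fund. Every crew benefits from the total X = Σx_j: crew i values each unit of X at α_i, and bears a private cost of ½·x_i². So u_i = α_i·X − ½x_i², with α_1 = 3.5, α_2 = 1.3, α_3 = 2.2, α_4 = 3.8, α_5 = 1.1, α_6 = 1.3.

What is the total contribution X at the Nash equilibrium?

Crew i's FOC: ∂u_i/∂x_i = α_i − x_i = 0, so x_i* = α_i.
NE contributions = (3.5, 1.3, 2.2, 3.8, 1.1, 1.3); X = 13.2.

13.2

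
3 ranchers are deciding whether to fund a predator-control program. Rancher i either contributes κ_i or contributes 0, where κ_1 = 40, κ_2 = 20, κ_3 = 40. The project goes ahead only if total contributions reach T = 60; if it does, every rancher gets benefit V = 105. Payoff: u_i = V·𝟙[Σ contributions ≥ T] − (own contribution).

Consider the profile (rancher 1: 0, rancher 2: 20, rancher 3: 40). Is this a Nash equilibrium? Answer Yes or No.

Yes

Total = 60 ≥ 60: provided.
Rancher 1 (pledges 0, payoff 105): pledging 40 → total 100, payoff 65. No gain.
Rancher 2 (pledges 20, payoff 85): dropping to 0 → total 40, payoff 0. No gain.
Rancher 3 (pledges 40, payoff 65): dropping to 0 → total 20, payoff 0. No gain.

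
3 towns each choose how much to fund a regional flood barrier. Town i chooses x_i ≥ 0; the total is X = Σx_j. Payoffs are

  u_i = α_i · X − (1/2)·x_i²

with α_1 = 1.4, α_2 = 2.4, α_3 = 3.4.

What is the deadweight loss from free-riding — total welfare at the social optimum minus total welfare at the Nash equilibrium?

35.56

Town i's FOC: ∂u_i/∂x_i = α_i − x_i = 0, so x_i* = α_i.
NE contributions = (1.4, 2.4, 3.4); X = 7.2.
W^NE = (Σα)·X − ½Σα_i² = 7.2² − ½·19.28 = 42.2.
Planner sets x_i = Σα_j = 7.2 for every i, so X^SO = 3·7.2 = 21.6.
W^SO = (Σα)·X^SO − ½·3·(Σα)² = (3/2)·7.2² = 77.76.
Deadweight loss = W^SO − W^NE = 35.56.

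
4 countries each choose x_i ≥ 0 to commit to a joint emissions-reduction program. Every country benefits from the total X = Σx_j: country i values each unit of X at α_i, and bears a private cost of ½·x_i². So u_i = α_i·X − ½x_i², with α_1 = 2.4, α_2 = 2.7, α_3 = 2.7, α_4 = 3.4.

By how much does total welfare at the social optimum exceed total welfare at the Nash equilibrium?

141.39

Country i's FOC: ∂u_i/∂x_i = α_i − x_i = 0, so x_i* = α_i.
NE contributions = (2.4, 2.7, 2.7, 3.4); X = 11.2.
W^NE = (Σα)·X − ½Σα_i² = 11.2² − ½·31.9 = 109.49.
Planner sets x_i = Σα_j = 11.2 for every i, so X^SO = 4·11.2 = 44.8.
W^SO = (Σα)·X^SO − ½·4·(Σα)² = (4/2)·11.2² = 250.88.
Deadweight loss = W^SO − W^NE = 141.39.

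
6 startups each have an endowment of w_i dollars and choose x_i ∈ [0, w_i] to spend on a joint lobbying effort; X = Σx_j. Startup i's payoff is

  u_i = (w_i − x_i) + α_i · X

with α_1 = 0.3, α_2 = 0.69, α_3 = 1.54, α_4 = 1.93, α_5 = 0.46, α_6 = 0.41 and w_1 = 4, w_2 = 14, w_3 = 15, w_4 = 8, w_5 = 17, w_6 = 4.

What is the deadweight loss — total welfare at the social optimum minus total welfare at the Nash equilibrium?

168.87

∂u_i/∂x_i = α_i − 1, so startup i contributes w_i if α_i > 1, else 0.
α_i > 1 for i ∈ {3, 4}; NE contributions (0, 0, 15, 8, 0, 0), X = 23.
W^NE = Σw_i − X^NE + (Σα_i)·X^NE = 62 + 4.33·23 = 161.59.
Planner: ∂(Σu_j)/∂x_i = Σα_j − 1 = 4.33 > 0, so everyone contributes w_i; X^SO = 62, W^SO = 62 + 4.33·62 = 330.46.
Deadweight loss = 168.87.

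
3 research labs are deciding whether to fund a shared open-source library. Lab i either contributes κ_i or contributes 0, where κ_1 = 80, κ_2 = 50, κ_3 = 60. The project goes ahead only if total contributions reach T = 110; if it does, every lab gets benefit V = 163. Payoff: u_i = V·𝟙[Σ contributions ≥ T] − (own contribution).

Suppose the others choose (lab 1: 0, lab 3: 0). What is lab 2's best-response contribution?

Others' total = 0. Even contributing 50 gives 50 < 110: no benefit either way.
Best response: 0.

0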